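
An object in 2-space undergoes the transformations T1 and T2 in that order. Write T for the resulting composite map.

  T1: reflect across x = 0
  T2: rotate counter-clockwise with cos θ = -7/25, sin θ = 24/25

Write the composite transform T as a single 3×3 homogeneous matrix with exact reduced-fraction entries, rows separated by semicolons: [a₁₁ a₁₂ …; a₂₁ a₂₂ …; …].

T = [7/25 -24/25 0; -24/25 -7/25 0; 0 0 1]

T1 = [-1 0 0; 0 1 0; 0 0 1]
T2·T1 = [7/25 -24/25 0; -24/25 -7/25 0; 0 0 1]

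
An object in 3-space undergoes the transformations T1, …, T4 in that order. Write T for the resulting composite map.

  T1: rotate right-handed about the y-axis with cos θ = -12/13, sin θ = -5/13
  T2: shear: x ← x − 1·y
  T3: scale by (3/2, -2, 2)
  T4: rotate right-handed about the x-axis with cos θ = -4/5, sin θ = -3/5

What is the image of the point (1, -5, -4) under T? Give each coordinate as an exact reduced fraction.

T1 rotate right-handed about the y-axis with cos θ = -12/13, sin θ = -5/13: (1, -5, -4) → (8/13, -5, 53/13)
T2 shear: x ← x − 1·y: (8/13, -5, 53/13) → (73/13, -5, 53/13)
T3 scale by (3/2, -2, 2): (73/13, -5, 53/13) → (219/26, 10, 106/13)
T4 rotate right-handed about the x-axis with cos θ = -4/5, sin θ = -3/5: (219/26, 10, 106/13) → (219/26, -202/65, -814/65)

T(p) = (219/26, -202/65, -814/65)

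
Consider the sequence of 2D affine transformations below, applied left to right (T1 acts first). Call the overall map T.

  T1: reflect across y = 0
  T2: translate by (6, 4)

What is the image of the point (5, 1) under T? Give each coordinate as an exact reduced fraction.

T1 reflect across y = 0: (5, 1) → (5, -1)
T2 translate by (6, 4): (5, -1) → (11, 3)

T(p) = (11, 3)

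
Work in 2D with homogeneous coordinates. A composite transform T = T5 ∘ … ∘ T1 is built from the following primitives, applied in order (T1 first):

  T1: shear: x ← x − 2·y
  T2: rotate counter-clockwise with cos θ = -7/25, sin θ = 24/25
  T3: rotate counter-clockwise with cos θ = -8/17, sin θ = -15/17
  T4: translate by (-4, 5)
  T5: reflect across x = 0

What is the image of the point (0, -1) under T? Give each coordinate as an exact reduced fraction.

T(p) = (191/85, 307/85)

T1 shear: x ← x − 2·y: (0, -1) → (2, -1)
T2 rotate counter-clockwise with cos θ = -7/25, sin θ = 24/25: (2, -1) → (2/5, 11/5)
T3 rotate counter-clockwise with cos θ = -8/17, sin θ = -15/17: (2/5, 11/5) → (149/85, -118/85)
T4 translate by (-4, 5): (149/85, -118/85) → (-191/85, 307/85)
T5 reflect across x = 0: (-191/85, 307/85) → (191/85, 307/85)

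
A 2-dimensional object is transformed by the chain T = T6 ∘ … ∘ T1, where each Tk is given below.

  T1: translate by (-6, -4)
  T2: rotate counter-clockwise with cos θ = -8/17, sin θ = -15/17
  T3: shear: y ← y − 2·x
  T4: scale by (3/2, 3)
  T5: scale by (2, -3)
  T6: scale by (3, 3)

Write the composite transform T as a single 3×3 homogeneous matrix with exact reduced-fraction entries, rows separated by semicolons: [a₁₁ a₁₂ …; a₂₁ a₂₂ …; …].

T = [-72/17 135/17 -108/17; -27/17 1026/17 -3942/17; 0 0 1]

T1 = [1 0 -6; 0 1 -4; 0 0 1]
T2·T1 = [-8/17 15/17 -12/17; -15/17 -8/17 122/17; 0 0 1]
T3·…·T1 = [-8/17 15/17 -12/17; 1/17 -38/17 146/17; 0 0 1]
T4·…·T1 = [-12/17 45/34 -18/17; 3/17 -114/17 438/17; 0 0 1]
T5·…·T1 = [-24/17 45/17 -36/17; -9/17 342/17 -1314/17; 0 0 1]
T6·…·T1 = [-72/17 135/17 -108/17; -27/17 1026/17 -3942/17; 0 0 1]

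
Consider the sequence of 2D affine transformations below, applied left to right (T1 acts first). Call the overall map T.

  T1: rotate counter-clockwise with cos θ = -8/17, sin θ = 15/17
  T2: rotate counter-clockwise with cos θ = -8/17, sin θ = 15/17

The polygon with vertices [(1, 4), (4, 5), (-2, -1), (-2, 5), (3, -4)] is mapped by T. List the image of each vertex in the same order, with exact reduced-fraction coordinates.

T1 rotate counter-clockwise with cos θ = -8/17, sin θ = 15/17: (1, 4) → (-4, -1); (4, 5) → (-107/17, 20/17); (-2, -1) → (31/17, -22/17); (-2, 5) → (-59/17, -70/17); (3, -4) → (36/17, 77/17)
T2 rotate counter-clockwise with cos θ = -8/17, sin θ = 15/17: (-4, -1) → (47/17, -52/17); (-107/17, 20/17) → (556/289, -1765/289); (31/17, -22/17) → (82/289, 641/289); (-59/17, -70/17) → (1522/289, -325/289); (36/17, 77/17) → (-1443/289, -76/289)

image vertices: (47/17, -52/17), (556/289, -1765/289), (82/289, 641/289), (1522/289, -325/289), (-1443/289, -76/289)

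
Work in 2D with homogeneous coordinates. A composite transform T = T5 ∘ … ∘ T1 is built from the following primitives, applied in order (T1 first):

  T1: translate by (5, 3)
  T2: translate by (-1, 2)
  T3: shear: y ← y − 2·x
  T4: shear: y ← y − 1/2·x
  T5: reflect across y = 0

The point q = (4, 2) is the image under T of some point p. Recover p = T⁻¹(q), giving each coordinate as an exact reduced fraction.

p = (0, 3)

T1 = [1 0 5; 0 1 3; 0 0 1]
T2·T1 = [1 0 4; 0 1 5; 0 0 1]
T3·…·T1 = [1 0 4; -2 1 -3; 0 0 1]
T4·…·T1 = [1 0 4; -5/2 1 -5; 0 0 1]
T5·…·T1 = [1 0 4; 5/2 -1 5; 0 0 1]
det M = -1; M⁻¹ = [1 0 -4; 5/2 -1 -5; 0 0 1]
M⁻¹ · (4, 2)ᵀ = (0, 3)ᵀ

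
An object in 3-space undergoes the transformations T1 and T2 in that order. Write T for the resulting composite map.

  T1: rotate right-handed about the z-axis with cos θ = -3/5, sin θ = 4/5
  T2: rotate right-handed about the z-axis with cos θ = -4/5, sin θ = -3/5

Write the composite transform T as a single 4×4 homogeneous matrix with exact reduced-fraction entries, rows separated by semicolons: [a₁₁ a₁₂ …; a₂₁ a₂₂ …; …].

T = [24/25 7/25 0 0; -7/25 24/25 0 0; 0 0 1 0; 0 0 0 1]

T1 = [-3/5 -4/5 0 0; 4/5 -3/5 0 0; 0 0 1 0; 0 0 0 1]
T2·T1 = [24/25 7/25 0 0; -7/25 24/25 0 0; 0 0 1 0; 0 0 0 1]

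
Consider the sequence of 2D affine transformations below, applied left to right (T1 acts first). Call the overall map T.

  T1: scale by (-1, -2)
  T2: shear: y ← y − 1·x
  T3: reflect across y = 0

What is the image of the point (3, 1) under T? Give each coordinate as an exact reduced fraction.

T(p) = (-3, -1)

T1 scale by (-1, -2): (3, 1) → (-3, -2)
T2 shear: y ← y − 1·x: (-3, -2) → (-3, 1)
T3 reflect across y = 0: (-3, 1) → (-3, -1)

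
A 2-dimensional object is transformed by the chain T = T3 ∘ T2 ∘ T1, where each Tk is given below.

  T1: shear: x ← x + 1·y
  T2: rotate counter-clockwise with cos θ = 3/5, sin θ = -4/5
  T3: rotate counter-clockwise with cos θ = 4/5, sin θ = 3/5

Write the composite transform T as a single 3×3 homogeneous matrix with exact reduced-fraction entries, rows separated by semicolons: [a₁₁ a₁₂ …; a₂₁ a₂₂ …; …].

T = [24/25 31/25 0; -7/25 17/25 0; 0 0 1]

T1 = [1 1 0; 0 1 0; 0 0 1]
T2·T1 = [3/5 7/5 0; -4/5 -1/5 0; 0 0 1]
T3·…·T1 = [24/25 31/25 0; -7/25 17/25 0; 0 0 1]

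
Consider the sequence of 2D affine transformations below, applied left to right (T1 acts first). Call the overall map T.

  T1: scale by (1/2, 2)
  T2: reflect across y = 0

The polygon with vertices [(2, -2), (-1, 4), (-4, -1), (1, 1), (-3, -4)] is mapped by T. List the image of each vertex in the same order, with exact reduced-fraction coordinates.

image vertices: (1, 4), (-1/2, -8), (-2, 2), (1/2, -2), (-3/2, 8)

T1 scale by (1/2, 2): (2, -2) → (1, -4); (-1, 4) → (-1/2, 8); (-4, -1) → (-2, -2); (1, 1) → (1/2, 2); (-3, -4) → (-3/2, -8)
T2 reflect across y = 0: (1, -4) → (1, 4); (-1/2, 8) → (-1/2, -8); (-2, -2) → (-2, 2); (1/2, 2) → (1/2, -2); (-3/2, -8) → (-3/2, 8)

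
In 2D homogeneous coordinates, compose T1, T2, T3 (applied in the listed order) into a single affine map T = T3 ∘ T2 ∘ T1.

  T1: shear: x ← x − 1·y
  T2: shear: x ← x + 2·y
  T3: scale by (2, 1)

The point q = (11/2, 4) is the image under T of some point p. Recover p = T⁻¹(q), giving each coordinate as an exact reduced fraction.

T1 = [1 -1 0; 0 1 0; 0 0 1]
T2·T1 = [1 1 0; 0 1 0; 0 0 1]
T3·…·T1 = [2 2 0; 0 1 0; 0 0 1]
det M = 2; M⁻¹ = [1/2 -1 0; 0 1 0; 0 0 1]
M⁻¹ · (11/2, 4)ᵀ = (-5/4, 4)ᵀ

p = (-5/4, 4)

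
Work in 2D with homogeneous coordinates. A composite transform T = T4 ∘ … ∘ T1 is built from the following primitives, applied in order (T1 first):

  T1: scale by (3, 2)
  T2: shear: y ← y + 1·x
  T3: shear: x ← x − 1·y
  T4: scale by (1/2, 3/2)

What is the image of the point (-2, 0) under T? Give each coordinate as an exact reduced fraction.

T1 scale by (3, 2): (-2, 0) → (-6, 0)
T2 shear: y ← y + 1·x: (-6, 0) → (-6, -6)
T3 shear: x ← x − 1·y: (-6, -6) → (0, -6)
T4 scale by (1/2, 3/2): (0, -6) → (0, -9)

T(p) = (0, -9)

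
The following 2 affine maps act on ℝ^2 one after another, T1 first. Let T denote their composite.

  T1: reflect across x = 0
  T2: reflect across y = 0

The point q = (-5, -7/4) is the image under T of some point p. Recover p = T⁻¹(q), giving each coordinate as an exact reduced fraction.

p = (5, 7/4)

T1 = [-1 0 0; 0 1 0; 0 0 1]
T2·T1 = [-1 0 0; 0 -1 0; 0 0 1]
det M = 1; M⁻¹ = [-1 0 0; 0 -1 0; 0 0 1]
M⁻¹ · (-5, -7/4)ᵀ = (5, 7/4)ᵀ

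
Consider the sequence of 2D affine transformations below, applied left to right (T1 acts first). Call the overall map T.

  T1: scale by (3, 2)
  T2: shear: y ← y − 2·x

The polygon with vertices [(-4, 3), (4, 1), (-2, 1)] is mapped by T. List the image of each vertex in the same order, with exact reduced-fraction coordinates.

T1 scale by (3, 2): (-4, 3) → (-12, 6); (4, 1) → (12, 2); (-2, 1) → (-6, 2)
T2 shear: y ← y − 2·x: (-12, 6) → (-12, 30); (12, 2) → (12, -22); (-6, 2) → (-6, 14)

image vertices: (-12, 30), (12, -22), (-6, 14)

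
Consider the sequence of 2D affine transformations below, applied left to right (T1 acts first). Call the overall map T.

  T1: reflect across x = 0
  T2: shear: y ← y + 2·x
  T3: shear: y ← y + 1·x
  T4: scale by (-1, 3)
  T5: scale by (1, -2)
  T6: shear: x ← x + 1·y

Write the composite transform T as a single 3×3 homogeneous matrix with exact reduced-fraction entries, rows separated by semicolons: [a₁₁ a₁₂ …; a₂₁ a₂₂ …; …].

T1 = [-1 0 0; 0 1 0; 0 0 1]
T2·T1 = [-1 0 0; -2 1 0; 0 0 1]
T3·…·T1 = [-1 0 0; -3 1 0; 0 0 1]
T4·…·T1 = [1 0 0; -9 3 0; 0 0 1]
T5·…·T1 = [1 0 0; 18 -6 0; 0 0 1]
T6·…·T1 = [19 -6 0; 18 -6 0; 0 0 1]

T = [19 -6 0; 18 -6 0; 0 0 1]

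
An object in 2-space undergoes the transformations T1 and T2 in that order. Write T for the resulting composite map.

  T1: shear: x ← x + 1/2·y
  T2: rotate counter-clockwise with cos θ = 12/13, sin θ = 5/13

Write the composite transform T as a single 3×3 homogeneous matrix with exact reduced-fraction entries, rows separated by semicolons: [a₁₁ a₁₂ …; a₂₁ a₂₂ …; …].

T1 = [1 1/2 0; 0 1 0; 0 0 1]
T2·T1 = [12/13 1/13 0; 5/13 29/26 0; 0 0 1]

T = [12/13 1/13 0; 5/13 29/26 0; 0 0 1]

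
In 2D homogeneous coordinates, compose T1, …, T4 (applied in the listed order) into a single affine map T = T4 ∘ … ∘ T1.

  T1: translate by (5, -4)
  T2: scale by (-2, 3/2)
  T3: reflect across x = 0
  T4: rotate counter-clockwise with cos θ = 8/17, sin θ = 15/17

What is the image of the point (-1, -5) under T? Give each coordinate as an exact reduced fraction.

T1 translate by (5, -4): (-1, -5) → (4, -9)
T2 scale by (-2, 3/2): (4, -9) → (-8, -27/2)
T3 reflect across x = 0: (-8, -27/2) → (8, -27/2)
T4 rotate counter-clockwise with cos θ = 8/17, sin θ = 15/17: (8, -27/2) → (533/34, 12/17)

T(p) = (533/34, 12/17)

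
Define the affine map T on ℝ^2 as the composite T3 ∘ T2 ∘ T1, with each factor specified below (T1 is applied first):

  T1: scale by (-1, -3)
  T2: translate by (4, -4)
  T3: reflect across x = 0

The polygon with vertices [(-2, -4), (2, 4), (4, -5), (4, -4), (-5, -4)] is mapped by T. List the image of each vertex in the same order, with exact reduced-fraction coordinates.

T1 scale by (-1, -3): (-2, -4) → (2, 12); (2, 4) → (-2, -12); (4, -5) → (-4, 15); (4, -4) → (-4, 12); (-5, -4) → (5, 12)
T2 translate by (4, -4): (2, 12) → (6, 8); (-2, -12) → (2, -16); (-4, 15) → (0, 11); (-4, 12) → (0, 8); (5, 12) → (9, 8)
T3 reflect across x = 0: (6, 8) → (-6, 8); (2, -16) → (-2, -16); (0, 11) → (0, 11); (0, 8) → (0, 8); (9, 8) → (-9, 8)

image vertices: (-6, 8), (-2, -16), (0, 11), (0, 8), (-9, 8)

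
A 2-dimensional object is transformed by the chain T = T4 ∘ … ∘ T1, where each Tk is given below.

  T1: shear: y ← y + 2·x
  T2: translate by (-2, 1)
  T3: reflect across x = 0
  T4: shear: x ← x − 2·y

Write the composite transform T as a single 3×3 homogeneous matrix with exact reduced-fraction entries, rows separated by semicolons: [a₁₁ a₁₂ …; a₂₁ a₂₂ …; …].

T = [-5 -2 0; 2 1 1; 0 0 1]

T1 = [1 0 0; 2 1 0; 0 0 1]
T2·T1 = [1 0 -2; 2 1 1; 0 0 1]
T3·…·T1 = [-1 0 2; 2 1 1; 0 0 1]
T4·…·T1 = [-5 -2 0; 2 1 1; 0 0 1]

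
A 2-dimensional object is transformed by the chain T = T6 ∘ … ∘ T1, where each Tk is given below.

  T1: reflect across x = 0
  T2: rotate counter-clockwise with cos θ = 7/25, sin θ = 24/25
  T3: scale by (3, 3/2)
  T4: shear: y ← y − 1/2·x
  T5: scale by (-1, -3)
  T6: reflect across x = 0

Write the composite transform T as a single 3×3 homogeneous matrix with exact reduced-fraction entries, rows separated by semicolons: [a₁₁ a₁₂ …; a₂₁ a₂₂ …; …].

T1 = [-1 0 0; 0 1 0; 0 0 1]
T2·T1 = [-7/25 -24/25 0; -24/25 7/25 0; 0 0 1]
T3·…·T1 = [-21/25 -72/25 0; -36/25 21/50 0; 0 0 1]
T4·…·T1 = [-21/25 -72/25 0; -51/50 93/50 0; 0 0 1]
T5·…·T1 = [21/25 72/25 0; 153/50 -279/50 0; 0 0 1]
T6·…·T1 = [-21/25 -72/25 0; 153/50 -279/50 0; 0 0 1]

T = [-21/25 -72/25 0; 153/50 -279/50 0; 0 0 1]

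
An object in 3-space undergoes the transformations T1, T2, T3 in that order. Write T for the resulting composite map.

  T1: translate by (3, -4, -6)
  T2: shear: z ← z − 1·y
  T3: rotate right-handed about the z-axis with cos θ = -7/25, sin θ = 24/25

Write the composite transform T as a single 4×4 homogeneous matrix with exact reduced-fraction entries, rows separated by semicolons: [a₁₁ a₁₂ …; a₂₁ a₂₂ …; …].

T = [-7/25 -24/25 0 3; 24/25 -7/25 0 4; 0 -1 1 -2; 0 0 0 1]

T1 = [1 0 0 3; 0 1 0 -4; 0 0 1 -6; 0 0 0 1]
T2·T1 = [1 0 0 3; 0 1 0 -4; 0 -1 1 -2; 0 0 0 1]
T3·…·T1 = [-7/25 -24/25 0 3; 24/25 -7/25 0 4; 0 -1 1 -2; 0 0 0 1]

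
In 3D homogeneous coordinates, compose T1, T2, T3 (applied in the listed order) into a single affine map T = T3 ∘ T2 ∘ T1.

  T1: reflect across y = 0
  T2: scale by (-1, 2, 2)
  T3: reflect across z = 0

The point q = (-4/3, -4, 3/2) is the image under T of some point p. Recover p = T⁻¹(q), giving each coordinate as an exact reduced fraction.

p = (4/3, 2, -3/4)

T1 = [1 0 0 0; 0 -1 0 0; 0 0 1 0; 0 0 0 1]
T2·T1 = [-1 0 0 0; 0 -2 0 0; 0 0 2 0; 0 0 0 1]
T3·…·T1 = [-1 0 0 0; 0 -2 0 0; 0 0 -2 0; 0 0 0 1]
det M = -4; M⁻¹ = [-1 0 0 0; 0 -1/2 0 0; 0 0 -1/2 0; 0 0 0 1]
M⁻¹ · (-4/3, -4, 3/2)ᵀ = (4/3, 2, -3/4)ᵀ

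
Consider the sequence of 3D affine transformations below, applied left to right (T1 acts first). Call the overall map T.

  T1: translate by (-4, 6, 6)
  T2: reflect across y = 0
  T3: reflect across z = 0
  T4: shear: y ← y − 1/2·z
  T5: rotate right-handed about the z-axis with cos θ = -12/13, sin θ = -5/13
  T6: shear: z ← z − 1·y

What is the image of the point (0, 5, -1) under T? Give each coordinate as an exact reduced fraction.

T(p) = (11/26, 122/13, -187/13)

T1 translate by (-4, 6, 6): (0, 5, -1) → (-4, 11, 5)
T2 reflect across y = 0: (-4, 11, 5) → (-4, -11, 5)
T3 reflect across z = 0: (-4, -11, 5) → (-4, -11, -5)
T4 shear: y ← y − 1/2·z: (-4, -11, -5) → (-4, -17/2, -5)
T5 rotate right-handed about the z-axis with cos θ = -12/13, sin θ = -5/13: (-4, -17/2, -5) → (11/26, 122/13, -5)
T6 shear: z ← z − 1·y: (11/26, 122/13, -5) → (11/26, 122/13, -187/13)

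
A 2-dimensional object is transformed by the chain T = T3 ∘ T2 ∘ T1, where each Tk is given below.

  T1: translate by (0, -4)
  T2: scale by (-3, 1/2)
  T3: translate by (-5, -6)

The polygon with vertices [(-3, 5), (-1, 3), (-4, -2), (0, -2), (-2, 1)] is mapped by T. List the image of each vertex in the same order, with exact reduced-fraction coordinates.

image vertices: (4, -11/2), (-2, -13/2), (7, -9), (-5, -9), (1, -15/2)

T1 translate by (0, -4): (-3, 5) → (-3, 1); (-1, 3) → (-1, -1); (-4, -2) → (-4, -6); (0, -2) → (0, -6); (-2, 1) → (-2, -3)
T2 scale by (-3, 1/2): (-3, 1) → (9, 1/2); (-1, -1) → (3, -1/2); (-4, -6) → (12, -3); (0, -6) → (0, -3); (-2, -3) → (6, -3/2)
T3 translate by (-5, -6): (9, 1/2) → (4, -11/2); (3, -1/2) → (-2, -13/2); (12, -3) → (7, -9); (0, -3) → (-5, -9); (6, -3/2) → (1, -15/2)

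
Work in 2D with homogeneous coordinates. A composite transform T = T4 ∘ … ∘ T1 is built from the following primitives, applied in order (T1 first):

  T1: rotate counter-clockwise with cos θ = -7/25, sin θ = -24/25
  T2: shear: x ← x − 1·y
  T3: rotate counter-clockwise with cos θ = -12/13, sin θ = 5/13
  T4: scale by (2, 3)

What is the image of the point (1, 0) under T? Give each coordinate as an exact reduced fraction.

T(p) = (-168/325, 1119/325)

T1 rotate counter-clockwise with cos θ = -7/25, sin θ = -24/25: (1, 0) → (-7/25, -24/25)
T2 shear: x ← x − 1·y: (-7/25, -24/25) → (17/25, -24/25)
T3 rotate counter-clockwise with cos θ = -12/13, sin θ = 5/13: (17/25, -24/25) → (-84/325, 373/325)
T4 scale by (2, 3): (-84/325, 373/325) → (-168/325, 1119/325)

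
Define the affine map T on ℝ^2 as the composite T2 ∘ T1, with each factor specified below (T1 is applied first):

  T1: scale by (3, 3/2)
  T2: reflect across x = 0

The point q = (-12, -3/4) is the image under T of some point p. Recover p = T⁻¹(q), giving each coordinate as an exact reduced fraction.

p = (4, -1/2)

T1 = [3 0 0; 0 3/2 0; 0 0 1]
T2·T1 = [-3 0 0; 0 3/2 0; 0 0 1]
det M = -9/2; M⁻¹ = [-1/3 0 0; 0 2/3 0; 0 0 1]
M⁻¹ · (-12, -3/4)ᵀ = (4, -1/2)ᵀ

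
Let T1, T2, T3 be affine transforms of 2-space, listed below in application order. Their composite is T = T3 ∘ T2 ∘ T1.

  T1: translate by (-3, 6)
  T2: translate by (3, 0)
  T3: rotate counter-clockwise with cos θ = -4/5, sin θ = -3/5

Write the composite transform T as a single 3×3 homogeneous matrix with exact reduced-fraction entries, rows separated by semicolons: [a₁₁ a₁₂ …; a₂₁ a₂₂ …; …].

T1 = [1 0 -3; 0 1 6; 0 0 1]
T2·T1 = [1 0 0; 0 1 6; 0 0 1]
T3·…·T1 = [-4/5 3/5 18/5; -3/5 -4/5 -24/5; 0 0 1]

T = [-4/5 3/5 18/5; -3/5 -4/5 -24/5; 0 0 1]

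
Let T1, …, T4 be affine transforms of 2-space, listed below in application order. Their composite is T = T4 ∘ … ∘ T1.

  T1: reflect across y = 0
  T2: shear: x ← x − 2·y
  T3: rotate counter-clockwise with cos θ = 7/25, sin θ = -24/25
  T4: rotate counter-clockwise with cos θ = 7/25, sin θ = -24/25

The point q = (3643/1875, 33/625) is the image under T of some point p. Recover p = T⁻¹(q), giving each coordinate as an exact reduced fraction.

p = (1/3, -1)

T1 = [1 0 0; 0 -1 0; 0 0 1]
T2·T1 = [1 2 0; 0 -1 0; 0 0 1]
T3·…·T1 = [7/25 -2/5 0; -24/25 -11/5 0; 0 0 1]
T4·…·T1 = [-527/625 -278/125 0; -336/625 -29/125 0; 0 0 1]
det M = -1; M⁻¹ = [29/125 -278/125 0; -336/625 527/625 0; 0 0 1]
M⁻¹ · (3643/1875, 33/625)ᵀ = (1/3, -1)ᵀ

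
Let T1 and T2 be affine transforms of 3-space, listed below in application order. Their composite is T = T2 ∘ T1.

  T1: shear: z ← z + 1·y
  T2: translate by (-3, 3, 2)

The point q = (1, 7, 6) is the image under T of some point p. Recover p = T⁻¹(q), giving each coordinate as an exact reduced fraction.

T1 = [1 0 0 0; 0 1 0 0; 0 1 1 0; 0 0 0 1]
T2·T1 = [1 0 0 -3; 0 1 0 3; 0 1 1 2; 0 0 0 1]
det M = 1; M⁻¹ = [1 0 0 3; 0 1 0 -3; 0 -1 1 1; 0 0 0 1]
M⁻¹ · (1, 7, 6)ᵀ = (4, 4, 0)ᵀ

p = (4, 4, 0)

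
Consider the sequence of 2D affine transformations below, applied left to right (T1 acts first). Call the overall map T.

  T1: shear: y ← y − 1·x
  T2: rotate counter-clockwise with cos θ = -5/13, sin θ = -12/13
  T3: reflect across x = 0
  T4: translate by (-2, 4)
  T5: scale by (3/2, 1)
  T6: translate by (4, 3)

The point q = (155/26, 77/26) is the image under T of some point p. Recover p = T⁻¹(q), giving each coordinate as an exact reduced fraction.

p = (5, 7/2)

T1 = [1 0 0; -1 1 0; 0 0 1]
T2·T1 = [-17/13 12/13 0; -7/13 -5/13 0; 0 0 1]
T3·…·T1 = [17/13 -12/13 0; -7/13 -5/13 0; 0 0 1]
T4·…·T1 = [17/13 -12/13 -2; -7/13 -5/13 4; 0 0 1]
T5·…·T1 = [51/26 -18/13 -3; -7/13 -5/13 4; 0 0 1]
T6·…·T1 = [51/26 -18/13 1; -7/13 -5/13 7; 0 0 1]
det M = -3/2; M⁻¹ = [10/39 -12/13 242/39; -14/39 -17/13 371/39; 0 0 1]
M⁻¹ · (155/26, 77/26)ᵀ = (5, 7/2)ᵀ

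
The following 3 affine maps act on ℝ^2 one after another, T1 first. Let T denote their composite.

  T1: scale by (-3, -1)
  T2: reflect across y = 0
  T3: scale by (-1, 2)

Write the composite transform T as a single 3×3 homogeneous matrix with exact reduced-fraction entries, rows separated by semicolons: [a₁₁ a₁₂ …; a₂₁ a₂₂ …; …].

T = [3 0 0; 0 2 0; 0 0 1]

T1 = [-3 0 0; 0 -1 0; 0 0 1]
T2·T1 = [-3 0 0; 0 1 0; 0 0 1]
T3·…·T1 = [3 0 0; 0 2 0; 0 0 1]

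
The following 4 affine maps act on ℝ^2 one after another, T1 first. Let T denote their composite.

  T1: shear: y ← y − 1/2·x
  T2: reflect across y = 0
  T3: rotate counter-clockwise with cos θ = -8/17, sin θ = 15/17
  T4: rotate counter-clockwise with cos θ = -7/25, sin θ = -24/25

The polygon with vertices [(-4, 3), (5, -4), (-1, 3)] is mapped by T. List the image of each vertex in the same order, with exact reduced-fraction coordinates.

T1 shear: y ← y − 1/2·x: (-4, 3) → (-4, 5); (5, -4) → (5, -13/2); (-1, 3) → (-1, 7/2)
T2 reflect across y = 0: (-4, 5) → (-4, -5); (5, -13/2) → (5, 13/2); (-1, 7/2) → (-1, -7/2)
T3 rotate counter-clockwise with cos θ = -8/17, sin θ = 15/17: (-4, -5) → (107/17, -20/17); (5, 13/2) → (-275/34, 23/17); (-1, -7/2) → (121/34, 13/17)
T4 rotate counter-clockwise with cos θ = -7/25, sin θ = -24/25: (107/17, -20/17) → (-1229/425, -2428/425); (-275/34, 23/17) → (3029/850, 3139/425); (121/34, 13/17) → (-223/850, -1543/425)

image vertices: (-1229/425, -2428/425), (3029/850, 3139/425), (-223/850, -1543/425)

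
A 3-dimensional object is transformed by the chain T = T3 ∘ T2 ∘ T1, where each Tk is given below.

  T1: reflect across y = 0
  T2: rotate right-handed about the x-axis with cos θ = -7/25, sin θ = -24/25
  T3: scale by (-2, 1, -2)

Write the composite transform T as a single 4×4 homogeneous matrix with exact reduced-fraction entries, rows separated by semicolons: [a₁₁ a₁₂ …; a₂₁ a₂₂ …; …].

T1 = [1 0 0 0; 0 -1 0 0; 0 0 1 0; 0 0 0 1]
T2·T1 = [1 0 0 0; 0 7/25 24/25 0; 0 24/25 -7/25 0; 0 0 0 1]
T3·…·T1 = [-2 0 0 0; 0 7/25 24/25 0; 0 -48/25 14/25 0; 0 0 0 1]

T = [-2 0 0 0; 0 7/25 24/25 0; 0 -48/25 14/25 0; 0 0 0 1]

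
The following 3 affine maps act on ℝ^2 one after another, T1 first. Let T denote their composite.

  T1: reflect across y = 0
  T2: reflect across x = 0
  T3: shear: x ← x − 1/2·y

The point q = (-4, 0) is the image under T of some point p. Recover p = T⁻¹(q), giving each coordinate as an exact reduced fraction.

p = (4, 0)

T1 = [1 0 0; 0 -1 0; 0 0 1]
T2·T1 = [-1 0 0; 0 -1 0; 0 0 1]
T3·…·T1 = [-1 1/2 0; 0 -1 0; 0 0 1]
det M = 1; M⁻¹ = [-1 -1/2 0; 0 -1 0; 0 0 1]
M⁻¹ · (-4, 0)ᵀ = (4, 0)ᵀ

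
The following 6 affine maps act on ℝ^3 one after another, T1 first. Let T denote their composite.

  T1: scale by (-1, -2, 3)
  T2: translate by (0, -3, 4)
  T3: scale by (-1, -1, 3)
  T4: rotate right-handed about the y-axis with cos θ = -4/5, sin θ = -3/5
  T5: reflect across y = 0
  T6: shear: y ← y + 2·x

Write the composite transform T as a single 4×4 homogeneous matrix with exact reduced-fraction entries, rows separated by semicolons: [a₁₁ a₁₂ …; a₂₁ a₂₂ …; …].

T = [-4/5 0 -27/5 -36/5; -8/5 -2 -54/5 -87/5; 3/5 0 -36/5 -48/5; 0 0 0 1]

T1 = [-1 0 0 0; 0 -2 0 0; 0 0 3 0; 0 0 0 1]
T2·T1 = [-1 0 0 0; 0 -2 0 -3; 0 0 3 4; 0 0 0 1]
T3·…·T1 = [1 0 0 0; 0 2 0 3; 0 0 9 12; 0 0 0 1]
T4·…·T1 = [-4/5 0 -27/5 -36/5; 0 2 0 3; 3/5 0 -36/5 -48/5; 0 0 0 1]
T5·…·T1 = [-4/5 0 -27/5 -36/5; 0 -2 0 -3; 3/5 0 -36/5 -48/5; 0 0 0 1]
T6·…·T1 = [-4/5 0 -27/5 -36/5; -8/5 -2 -54/5 -87/5; 3/5 0 -36/5 -48/5; 0 0 0 1]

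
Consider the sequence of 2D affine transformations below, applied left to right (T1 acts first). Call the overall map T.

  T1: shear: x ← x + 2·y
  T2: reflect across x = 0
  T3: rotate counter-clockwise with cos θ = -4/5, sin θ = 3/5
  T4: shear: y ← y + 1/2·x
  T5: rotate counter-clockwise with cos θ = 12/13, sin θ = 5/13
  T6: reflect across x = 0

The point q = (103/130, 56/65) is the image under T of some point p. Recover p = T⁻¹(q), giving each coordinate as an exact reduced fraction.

T1 = [1 2 0; 0 1 0; 0 0 1]
T2·T1 = [-1 -2 0; 0 1 0; 0 0 1]
T3·…·T1 = [4/5 1 0; -3/5 -2 0; 0 0 1]
T4·…·T1 = [4/5 1 0; -1/5 -3/2 0; 0 0 1]
T5·…·T1 = [53/65 3/2 0; 8/65 -1 0; 0 0 1]
T6·…·T1 = [-53/65 -3/2 0; 8/65 -1 0; 0 0 1]
det M = 1; M⁻¹ = [-1 3/2 0; -8/65 -53/65 0; 0 0 1]
M⁻¹ · (103/130, 56/65)ᵀ = (1/2, -4/5)ᵀ

p = (1/2, -4/5)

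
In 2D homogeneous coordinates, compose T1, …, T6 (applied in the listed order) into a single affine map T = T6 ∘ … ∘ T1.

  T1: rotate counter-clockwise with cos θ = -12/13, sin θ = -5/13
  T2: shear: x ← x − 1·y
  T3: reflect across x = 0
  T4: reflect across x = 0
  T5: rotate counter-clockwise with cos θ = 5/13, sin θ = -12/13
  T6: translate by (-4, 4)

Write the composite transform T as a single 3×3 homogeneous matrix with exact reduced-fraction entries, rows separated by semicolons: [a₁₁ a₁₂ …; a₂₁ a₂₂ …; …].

T = [-95/169 -59/169 -4; 59/169 -264/169 4; 0 0 1]

T1 = [-12/13 5/13 0; -5/13 -12/13 0; 0 0 1]
T2·T1 = [-7/13 17/13 0; -5/13 -12/13 0; 0 0 1]
T3·…·T1 = [7/13 -17/13 0; -5/13 -12/13 0; 0 0 1]
T4·…·T1 = [-7/13 17/13 0; -5/13 -12/13 0; 0 0 1]
T5·…·T1 = [-95/169 -59/169 0; 59/169 -264/169 0; 0 0 1]
T6·…·T1 = [-95/169 -59/169 -4; 59/169 -264/169 4; 0 0 1]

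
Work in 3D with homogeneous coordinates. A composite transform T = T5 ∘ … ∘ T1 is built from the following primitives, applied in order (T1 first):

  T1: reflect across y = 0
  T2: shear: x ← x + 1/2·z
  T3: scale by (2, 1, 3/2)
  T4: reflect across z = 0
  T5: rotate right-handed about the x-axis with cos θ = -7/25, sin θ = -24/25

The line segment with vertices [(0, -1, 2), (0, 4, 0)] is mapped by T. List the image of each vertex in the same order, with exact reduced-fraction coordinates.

T1 reflect across y = 0: (0, -1, 2) → (0, 1, 2); (0, 4, 0) → (0, -4, 0)
T2 shear: x ← x + 1/2·z: (0, 1, 2) → (1, 1, 2); (0, -4, 0) → (0, -4, 0)
T3 scale by (2, 1, 3/2): (1, 1, 2) → (2, 1, 3); (0, -4, 0) → (0, -4, 0)
T4 reflect across z = 0: (2, 1, 3) → (2, 1, -3); (0, -4, 0) → (0, -4, 0)
T5 rotate right-handed about the x-axis with cos θ = -7/25, sin θ = -24/25: (2, 1, -3) → (2, -79/25, -3/25); (0, -4, 0) → (0, 28/25, 96/25)

image vertices: (2, -79/25, -3/25), (0, 28/25, 96/25)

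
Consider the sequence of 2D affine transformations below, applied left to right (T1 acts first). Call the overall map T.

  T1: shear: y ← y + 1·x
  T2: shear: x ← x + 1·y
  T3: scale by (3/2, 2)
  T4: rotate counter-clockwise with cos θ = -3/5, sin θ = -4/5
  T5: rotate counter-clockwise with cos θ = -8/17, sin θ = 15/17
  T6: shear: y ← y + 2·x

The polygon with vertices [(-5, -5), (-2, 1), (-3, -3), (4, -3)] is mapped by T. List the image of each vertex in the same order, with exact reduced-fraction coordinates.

T1 shear: y ← y + 1·x: (-5, -5) → (-5, -10); (-2, 1) → (-2, -1); (-3, -3) → (-3, -6); (4, -3) → (4, 1)
T2 shear: x ← x + 1·y: (-5, -10) → (-15, -10); (-2, -1) → (-3, -1); (-3, -6) → (-9, -6); (4, 1) → (5, 1)
T3 scale by (3/2, 2): (-15, -10) → (-45/2, -20); (-3, -1) → (-9/2, -2); (-9, -6) → (-27/2, -12); (5, 1) → (15/2, 2)
T4 rotate counter-clockwise with cos θ = -3/5, sin θ = -4/5: (-45/2, -20) → (-5/2, 30); (-9/2, -2) → (11/10, 24/5); (-27/2, -12) → (-3/2, 18); (15/2, 2) → (-29/10, -36/5)
T5 rotate counter-clockwise with cos θ = -8/17, sin θ = 15/17: (-5/2, 30) → (-430/17, -555/34); (11/10, 24/5) → (-404/85, -219/170); (-3/2, 18) → (-258/17, -333/34); (-29/10, -36/5) → (656/85, 141/170)
T6 shear: y ← y + 2·x: (-430/17, -555/34) → (-430/17, -2275/34); (-404/85, -219/170) → (-404/85, -367/34); (-258/17, -333/34) → (-258/17, -1365/34); (656/85, 141/170) → (656/85, 553/34)

image vertices: (-430/17, -2275/34), (-404/85, -367/34), (-258/17, -1365/34), (656/85, 553/34)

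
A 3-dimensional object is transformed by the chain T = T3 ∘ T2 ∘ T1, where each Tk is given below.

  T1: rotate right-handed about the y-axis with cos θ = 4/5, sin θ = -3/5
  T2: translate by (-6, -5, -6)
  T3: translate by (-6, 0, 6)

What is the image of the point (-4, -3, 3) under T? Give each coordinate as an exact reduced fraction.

T(p) = (-17, -8, 0)

T1 rotate right-handed about the y-axis with cos θ = 4/5, sin θ = -3/5: (-4, -3, 3) → (-5, -3, 0)
T2 translate by (-6, -5, -6): (-5, -3, 0) → (-11, -8, -6)
T3 translate by (-6, 0, 6): (-11, -8, -6) → (-17, -8, 0)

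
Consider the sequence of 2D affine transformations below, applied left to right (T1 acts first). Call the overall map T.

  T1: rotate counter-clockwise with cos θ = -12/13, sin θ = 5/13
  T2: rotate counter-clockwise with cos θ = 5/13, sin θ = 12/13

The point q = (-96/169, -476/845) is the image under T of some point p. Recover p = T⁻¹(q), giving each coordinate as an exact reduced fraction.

T1 = [-12/13 -5/13 0; 5/13 -12/13 0; 0 0 1]
T2·T1 = [-120/169 119/169 0; -119/169 -120/169 0; 0 0 1]
det M = 1; M⁻¹ = [-120/169 -119/169 0; 119/169 -120/169 0; 0 0 1]
M⁻¹ · (-96/169, -476/845)ᵀ = (4/5, 0)ᵀ

p = (4/5, 0)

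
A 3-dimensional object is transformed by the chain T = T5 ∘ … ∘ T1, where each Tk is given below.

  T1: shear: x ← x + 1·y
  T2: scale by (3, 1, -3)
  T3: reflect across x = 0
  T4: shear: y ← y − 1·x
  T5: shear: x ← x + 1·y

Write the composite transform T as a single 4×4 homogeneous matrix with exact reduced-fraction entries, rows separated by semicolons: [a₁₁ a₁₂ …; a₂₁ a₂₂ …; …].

T1 = [1 1 0 0; 0 1 0 0; 0 0 1 0; 0 0 0 1]
T2·T1 = [3 3 0 0; 0 1 0 0; 0 0 -3 0; 0 0 0 1]
T3·…·T1 = [-3 -3 0 0; 0 1 0 0; 0 0 -3 0; 0 0 0 1]
T4·…·T1 = [-3 -3 0 0; 3 4 0 0; 0 0 -3 0; 0 0 0 1]
T5·…·T1 = [0 1 0 0; 3 4 0 0; 0 0 -3 0; 0 0 0 1]

T = [0 1 0 0; 3 4 0 0; 0 0 -3 0; 0 0 0 1]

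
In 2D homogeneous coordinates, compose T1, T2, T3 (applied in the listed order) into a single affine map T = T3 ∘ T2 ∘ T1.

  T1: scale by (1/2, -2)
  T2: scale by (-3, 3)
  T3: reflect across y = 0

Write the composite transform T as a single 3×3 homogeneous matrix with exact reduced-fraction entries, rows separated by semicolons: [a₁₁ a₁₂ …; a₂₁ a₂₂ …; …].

T1 = [1/2 0 0; 0 -2 0; 0 0 1]
T2·T1 = [-3/2 0 0; 0 -6 0; 0 0 1]
T3·…·T1 = [-3/2 0 0; 0 6 0; 0 0 1]

T = [-3/2 0 0; 0 6 0; 0 0 1]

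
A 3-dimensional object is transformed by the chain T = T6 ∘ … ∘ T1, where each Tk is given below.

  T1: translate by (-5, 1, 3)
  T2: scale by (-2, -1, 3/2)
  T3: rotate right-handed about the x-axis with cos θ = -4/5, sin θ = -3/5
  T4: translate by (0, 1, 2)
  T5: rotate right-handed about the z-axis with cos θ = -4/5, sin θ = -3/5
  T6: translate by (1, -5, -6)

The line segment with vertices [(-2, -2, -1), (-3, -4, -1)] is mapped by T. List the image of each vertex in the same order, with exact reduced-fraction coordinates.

image vertices: (-9, -15, -7), (-289/25, -373/25, -41/5)

T1 translate by (-5, 1, 3): (-2, -2, -1) → (-7, -1, 2); (-3, -4, -1) → (-8, -3, 2)
T2 scale by (-2, -1, 3/2): (-7, -1, 2) → (14, 1, 3); (-8, -3, 2) → (16, 3, 3)
T3 rotate right-handed about the x-axis with cos θ = -4/5, sin θ = -3/5: (14, 1, 3) → (14, 1, -3); (16, 3, 3) → (16, -3/5, -21/5)
T4 translate by (0, 1, 2): (14, 1, -3) → (14, 2, -1); (16, -3/5, -21/5) → (16, 2/5, -11/5)
T5 rotate right-handed about the z-axis with cos θ = -4/5, sin θ = -3/5: (14, 2, -1) → (-10, -10, -1); (16, 2/5, -11/5) → (-314/25, -248/25, -11/5)
T6 translate by (1, -5, -6): (-10, -10, -1) → (-9, -15, -7); (-314/25, -248/25, -11/5) → (-289/25, -373/25, -41/5)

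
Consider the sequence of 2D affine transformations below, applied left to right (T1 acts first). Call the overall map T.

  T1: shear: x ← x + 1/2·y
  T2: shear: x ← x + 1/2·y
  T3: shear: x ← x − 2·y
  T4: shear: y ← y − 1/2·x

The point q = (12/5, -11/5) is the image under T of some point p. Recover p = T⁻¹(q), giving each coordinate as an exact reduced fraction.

T1 = [1 1/2 0; 0 1 0; 0 0 1]
T2·T1 = [1 1 0; 0 1 0; 0 0 1]
T3·…·T1 = [1 -1 0; 0 1 0; 0 0 1]
T4·…·T1 = [1 -1 0; -1/2 3/2 0; 0 0 1]
det M = 1; M⁻¹ = [3/2 1 0; 1/2 1 0; 0 0 1]
M⁻¹ · (12/5, -11/5)ᵀ = (7/5, -1)ᵀ

p = (7/5, -1)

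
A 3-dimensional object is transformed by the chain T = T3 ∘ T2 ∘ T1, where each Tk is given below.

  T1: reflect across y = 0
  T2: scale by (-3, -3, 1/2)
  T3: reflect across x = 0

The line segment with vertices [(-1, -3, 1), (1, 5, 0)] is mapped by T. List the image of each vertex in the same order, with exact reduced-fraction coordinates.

image vertices: (-3, -9, 1/2), (3, 15, 0)

T1 reflect across y = 0: (-1, -3, 1) → (-1, 3, 1); (1, 5, 0) → (1, -5, 0)
T2 scale by (-3, -3, 1/2): (-1, 3, 1) → (3, -9, 1/2); (1, -5, 0) → (-3, 15, 0)
T3 reflect across x = 0: (3, -9, 1/2) → (-3, -9, 1/2); (-3, 15, 0) → (3, 15, 0)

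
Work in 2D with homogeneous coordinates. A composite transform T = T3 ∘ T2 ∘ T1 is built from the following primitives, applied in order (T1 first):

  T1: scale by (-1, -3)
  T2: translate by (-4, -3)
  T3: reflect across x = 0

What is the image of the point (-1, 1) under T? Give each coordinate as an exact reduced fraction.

T(p) = (3, -6)

T1 scale by (-1, -3): (-1, 1) → (1, -3)
T2 translate by (-4, -3): (1, -3) → (-3, -6)
T3 reflect across x = 0: (-3, -6) → (3, -6)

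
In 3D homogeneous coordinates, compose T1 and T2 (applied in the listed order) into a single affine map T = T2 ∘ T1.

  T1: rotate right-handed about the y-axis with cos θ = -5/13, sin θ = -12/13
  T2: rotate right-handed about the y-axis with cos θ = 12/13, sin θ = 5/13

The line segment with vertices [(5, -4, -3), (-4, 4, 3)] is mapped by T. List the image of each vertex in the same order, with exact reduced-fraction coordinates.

T1 rotate right-handed about the y-axis with cos θ = -5/13, sin θ = -12/13: (5, -4, -3) → (11/13, -4, 75/13); (-4, 4, 3) → (-16/13, 4, -63/13)
T2 rotate right-handed about the y-axis with cos θ = 12/13, sin θ = 5/13: (11/13, -4, 75/13) → (3, -4, 5); (-16/13, 4, -63/13) → (-3, 4, -4)

image vertices: (3, -4, 5), (-3, 4, -4)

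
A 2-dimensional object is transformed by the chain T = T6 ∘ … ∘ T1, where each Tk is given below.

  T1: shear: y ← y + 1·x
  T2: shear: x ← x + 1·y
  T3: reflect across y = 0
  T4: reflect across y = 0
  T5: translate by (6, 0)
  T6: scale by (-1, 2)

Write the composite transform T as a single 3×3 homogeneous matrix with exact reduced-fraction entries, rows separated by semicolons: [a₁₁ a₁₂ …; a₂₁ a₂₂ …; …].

T1 = [1 0 0; 1 1 0; 0 0 1]
T2·T1 = [2 1 0; 1 1 0; 0 0 1]
T3·…·T1 = [2 1 0; -1 -1 0; 0 0 1]
T4·…·T1 = [2 1 0; 1 1 0; 0 0 1]
T5·…·T1 = [2 1 6; 1 1 0; 0 0 1]
T6·…·T1 = [-2 -1 -6; 2 2 0; 0 0 1]

T = [-2 -1 -6; 2 2 0; 0 0 1]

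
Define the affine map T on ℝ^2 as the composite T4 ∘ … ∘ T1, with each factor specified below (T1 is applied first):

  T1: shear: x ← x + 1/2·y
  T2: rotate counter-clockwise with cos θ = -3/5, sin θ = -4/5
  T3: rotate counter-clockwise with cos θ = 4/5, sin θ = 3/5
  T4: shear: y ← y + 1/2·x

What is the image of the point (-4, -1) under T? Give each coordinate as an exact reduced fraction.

T1 shear: x ← x + 1/2·y: (-4, -1) → (-9/2, -1)
T2 rotate counter-clockwise with cos θ = -3/5, sin θ = -4/5: (-9/2, -1) → (19/10, 21/5)
T3 rotate counter-clockwise with cos θ = 4/5, sin θ = 3/5: (19/10, 21/5) → (-1, 9/2)
T4 shear: y ← y + 1/2·x: (-1, 9/2) → (-1, 4)

T(p) = (-1, 4)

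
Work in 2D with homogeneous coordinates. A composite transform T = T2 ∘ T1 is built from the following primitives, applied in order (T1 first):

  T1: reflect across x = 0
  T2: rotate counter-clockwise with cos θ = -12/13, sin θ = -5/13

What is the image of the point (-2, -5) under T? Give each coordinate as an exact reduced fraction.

T(p) = (-49/13, 50/13)

T1 reflect across x = 0: (-2, -5) → (2, -5)
T2 rotate counter-clockwise with cos θ = -12/13, sin θ = -5/13: (2, -5) → (-49/13, 50/13)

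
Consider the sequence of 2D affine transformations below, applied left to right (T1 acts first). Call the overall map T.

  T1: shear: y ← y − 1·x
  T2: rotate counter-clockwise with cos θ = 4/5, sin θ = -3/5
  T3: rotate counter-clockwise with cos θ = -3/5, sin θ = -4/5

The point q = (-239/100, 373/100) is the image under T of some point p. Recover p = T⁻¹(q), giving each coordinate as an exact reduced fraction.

p = (5/4, -3)

T1 = [1 0 0; -1 1 0; 0 0 1]
T2·T1 = [1/5 3/5 0; -7/5 4/5 0; 0 0 1]
T3·…·T1 = [-31/25 7/25 0; 17/25 -24/25 0; 0 0 1]
det M = 1; M⁻¹ = [-24/25 -7/25 0; -17/25 -31/25 0; 0 0 1]
M⁻¹ · (-239/100, 373/100)ᵀ = (5/4, -3)ᵀ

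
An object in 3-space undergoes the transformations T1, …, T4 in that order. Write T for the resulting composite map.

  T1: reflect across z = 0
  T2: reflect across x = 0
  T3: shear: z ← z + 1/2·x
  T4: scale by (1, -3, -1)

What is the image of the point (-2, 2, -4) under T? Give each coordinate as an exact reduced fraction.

T(p) = (2, -6, -5)

T1 reflect across z = 0: (-2, 2, -4) → (-2, 2, 4)
T2 reflect across x = 0: (-2, 2, 4) → (2, 2, 4)
T3 shear: z ← z + 1/2·x: (2, 2, 4) → (2, 2, 5)
T4 scale by (1, -3, -1): (2, 2, 5) → (2, -6, -5)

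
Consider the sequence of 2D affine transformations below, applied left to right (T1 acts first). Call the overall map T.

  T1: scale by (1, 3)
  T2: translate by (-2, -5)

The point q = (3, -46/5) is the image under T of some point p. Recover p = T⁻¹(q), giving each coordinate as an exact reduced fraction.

p = (5, -7/5)

T1 = [1 0 0; 0 3 0; 0 0 1]
T2·T1 = [1 0 -2; 0 3 -5; 0 0 1]
det M = 3; M⁻¹ = [1 0 2; 0 1/3 5/3; 0 0 1]
M⁻¹ · (3, -46/5)ᵀ = (5, -7/5)ᵀ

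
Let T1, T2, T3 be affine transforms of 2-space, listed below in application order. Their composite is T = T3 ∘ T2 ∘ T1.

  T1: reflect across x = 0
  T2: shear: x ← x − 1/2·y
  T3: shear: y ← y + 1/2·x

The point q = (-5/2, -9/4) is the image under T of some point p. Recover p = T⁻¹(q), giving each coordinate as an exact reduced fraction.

p = (3, -1)

T1 = [-1 0 0; 0 1 0; 0 0 1]
T2·T1 = [-1 -1/2 0; 0 1 0; 0 0 1]
T3·…·T1 = [-1 -1/2 0; -1/2 3/4 0; 0 0 1]
det M = -1; M⁻¹ = [-3/4 -1/2 0; -1/2 1 0; 0 0 1]
M⁻¹ · (-5/2, -9/4)ᵀ = (3, -1)ᵀ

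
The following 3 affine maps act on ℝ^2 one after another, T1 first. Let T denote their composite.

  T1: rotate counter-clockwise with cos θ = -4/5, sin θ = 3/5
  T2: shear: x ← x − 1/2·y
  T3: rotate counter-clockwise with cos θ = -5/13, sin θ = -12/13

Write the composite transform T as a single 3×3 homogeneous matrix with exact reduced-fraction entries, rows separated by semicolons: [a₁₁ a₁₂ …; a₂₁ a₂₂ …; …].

T1 = [-4/5 -3/5 0; 3/5 -4/5 0; 0 0 1]
T2·T1 = [-11/10 -1/5 0; 3/5 -4/5 0; 0 0 1]
T3·…·T1 = [127/130 -43/65 0; 51/65 32/65 0; 0 0 1]

T = [127/130 -43/65 0; 51/65 32/65 0; 0 0 1]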